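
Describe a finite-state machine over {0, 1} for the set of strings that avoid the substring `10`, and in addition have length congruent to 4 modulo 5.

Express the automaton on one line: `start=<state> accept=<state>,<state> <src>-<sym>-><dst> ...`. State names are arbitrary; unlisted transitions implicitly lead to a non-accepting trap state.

start=A accept=I,J A-0->B A-1->C B-0->D B-1->E C-0->F C-1->E D-0->G D-1->H E-0->F E-1->H F-0->F F-1->F G-0->I G-1->J H-0->F H-1->J I-0->A I-1->K J-0->F J-1->K K-0->F K-1->C

Run two small machines in parallel and take their product. One (3 states) tracks partial matches of the forbidden pattern `10`; the other (5 states) tracks the input length modulo 5. Each combined state is a pair, one component from each; accept when both components accept. Equivalent product states are then merged.
An 11-state machine:
       0  1 
>  A   B  C 
   B   D  E 
   C   F  E 
   D   G  H 
   E   F  H 
   F   F  F 
   G   I  J 
   H   F  J 
 * I   A  K 
 * J   F  K 
   K   F  C 
(> = start, * = accepting)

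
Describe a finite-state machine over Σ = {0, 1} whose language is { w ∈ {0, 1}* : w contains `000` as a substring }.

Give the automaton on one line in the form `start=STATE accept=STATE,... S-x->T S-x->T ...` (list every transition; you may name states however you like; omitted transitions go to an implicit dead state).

States S0..S2 record the length of the longest prefix of `000` that matches the current input suffix. Reaching S3 means `000` has been seen, and we stay there forever. Accept from S3.
A 4-state machine:
        0   1  
>  S0   S1  S0 
   S1   S2  S0 
   S2   S3  S0 
 * S3   S3  S3 
(> = start, * = accepting)

start=S0 accept=S3 S0-0->S1 S0-1->S0 S1-0->S2 S1-1->S0 S2-0->S3 S2-1->S0 S3-0->S3 S3-1->S3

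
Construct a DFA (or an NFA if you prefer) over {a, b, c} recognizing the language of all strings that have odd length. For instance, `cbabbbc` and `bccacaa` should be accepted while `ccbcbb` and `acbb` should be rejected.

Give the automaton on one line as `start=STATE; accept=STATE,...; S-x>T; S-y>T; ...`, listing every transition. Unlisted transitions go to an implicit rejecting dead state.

start=s0; accept=s1; s0-a>s1; s0-b>s1; s0-c>s1; s1-a>s0; s1-b>s0; s1-c>s0

Count input length modulo 2: every symbol advances one step around the cycle s0 → s1 → s0. Accept at s1.
2 states suffice.
        a   b   c  
>  s0   s1  s1  s1 
 * s1   s0  s0  s0 
(> = start, * = accepting)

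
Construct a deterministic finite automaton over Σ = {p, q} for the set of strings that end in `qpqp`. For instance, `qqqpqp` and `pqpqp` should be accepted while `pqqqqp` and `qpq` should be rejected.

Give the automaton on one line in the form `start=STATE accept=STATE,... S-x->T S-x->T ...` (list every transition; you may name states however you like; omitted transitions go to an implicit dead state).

start=A accept=E A-p->A A-q->B B-p->C B-q->B C-p->A C-q->D D-p->E D-q->B E-p->A E-q->D

Let each state record the length of the longest suffix of the input read so far that is also a prefix of `qpqp`. B means the last symbol is `q`; C means the last 2 symbols are `qp`; D means the last 3 symbols are `qpq`; E means the last 4 symbols are `qpqp`. Accept only at E, where the string currently ends in `qpqp`.
       p  q 
>  A   A  B 
   B   C  B 
   C   A  D 
   D   E  B 
 * E   A  D 
(> = start, * = accepting)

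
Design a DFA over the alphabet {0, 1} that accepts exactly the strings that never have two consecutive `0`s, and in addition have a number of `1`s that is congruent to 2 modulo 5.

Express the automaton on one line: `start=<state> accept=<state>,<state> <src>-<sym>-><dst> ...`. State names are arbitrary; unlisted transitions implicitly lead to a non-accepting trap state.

start=q0 accept=q5,q7 q0-0->q1 q0-1->q2 q1-0->q3 q1-1->q2 q2-0->q4 q2-1->q5 q3-0->q3 q3-1->q6 q4-0->q6 q4-1->q5 q5-0->q7 q5-1->q8 q6-0->q6 q6-1->q9 q7-0->q9 q7-1->q8 q8-0->q10 q8-1->q11 q9-0->q9 q9-1->q12 q10-0->q12 q10-1->q11 q11-0->q13 q11-1->q0 q12-0->q12 q12-1->q14 q13-0->q14 q13-1->q0 q14-0->q14 q14-1->q3

Handle the two conditions separately and then intersect. One (3 states) tracks partial matches of the forbidden pattern `00`; the other (5 states) tracks the count of `1`s modulo 5. Each combined state is a pair, one component from each; accept when both components accept.
With 15 states:
          0    1  
>  q0     q1   q2 
   q1     q3   q2 
   q2     q4   q5 
   q3     q3   q6 
   q4     q6   q5 
 * q5     q7   q8 
   q6     q6   q9 
 * q7     q9   q8 
   q8    q10  q11 
   q9     q9  q12 
   q10   q12  q11 
   q11   q13   q0 
   q12   q12  q14 
   q13   q14   q0 
   q14   q14   q3 
(> = start, * = accepting)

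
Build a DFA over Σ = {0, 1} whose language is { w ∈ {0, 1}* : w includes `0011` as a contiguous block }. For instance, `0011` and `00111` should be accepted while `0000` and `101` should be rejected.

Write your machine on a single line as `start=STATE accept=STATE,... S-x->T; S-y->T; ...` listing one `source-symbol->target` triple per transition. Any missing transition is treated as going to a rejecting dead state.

start=q0; accept=q4; q0-0->q1; q0-1->q0; q1-0->q2; q1-1->q0; q2-0->q2; q2-1->q3; q3-0->q1; q3-1->q4; q4-0->q4; q4-1->q4

States q0..q3 record the length of the longest prefix of `0011` that matches the current input suffix. Reaching q4 means `0011` has been seen, and we stay there forever. Accept from q4.
        0   1  
>  q0   q1  q0 
   q1   q2  q0 
   q2   q2  q3 
   q3   q1  q4 
 * q4   q4  q4 
(> = start, * = accepting)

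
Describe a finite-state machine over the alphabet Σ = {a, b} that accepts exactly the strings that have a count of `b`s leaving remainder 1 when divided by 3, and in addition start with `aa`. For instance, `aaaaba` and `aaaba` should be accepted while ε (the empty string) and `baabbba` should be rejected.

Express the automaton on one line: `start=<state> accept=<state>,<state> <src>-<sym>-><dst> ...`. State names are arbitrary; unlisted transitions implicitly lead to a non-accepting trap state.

Build one automaton per condition and run them in lockstep. The first has 3 states tracking the count of `b`s modulo 3; the second has 4 states tracking whether the input so far still matches the prefix `aa`. A product state is a pair (one from each), accepting exactly when both do. After merging equivalent states the machine shrinks.
        a   b  
>  s0   s1  s2 
   s1   s3  s2 
   s2   s2  s2 
   s3   s3  s4 
 * s4   s4  s5 
   s5   s5  s3 
(> = start, * = accepting)

start=s0 accept=s4 s0-a->s1 s0-b->s2 s1-a->s3 s1-b->s2 s2-a->s2 s2-b->s2 s3-a->s3 s3-b->s4 s4-a->s4 s4-b->s5 s5-a->s5 s5-b->s3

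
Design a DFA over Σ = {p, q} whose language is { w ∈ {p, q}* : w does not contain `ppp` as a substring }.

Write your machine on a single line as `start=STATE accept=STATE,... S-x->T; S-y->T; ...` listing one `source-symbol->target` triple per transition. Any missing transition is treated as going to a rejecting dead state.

start=A; accept=A,B,C; A-p->B; A-q->A; B-p->C; B-q->A; C-p->D; C-q->A; D-p->D; D-q->D

Track partial matches of the forbidden pattern `ppp`. State D is a dead state reached once `ppp` has occurred; every other state accepts. A means no part of `ppp` is currently matched.
4 states suffice.
       p  q 
>* A   B  A 
 * B   C  A 
 * C   D  A 
   D   D  D 
(> = start, * = accepting)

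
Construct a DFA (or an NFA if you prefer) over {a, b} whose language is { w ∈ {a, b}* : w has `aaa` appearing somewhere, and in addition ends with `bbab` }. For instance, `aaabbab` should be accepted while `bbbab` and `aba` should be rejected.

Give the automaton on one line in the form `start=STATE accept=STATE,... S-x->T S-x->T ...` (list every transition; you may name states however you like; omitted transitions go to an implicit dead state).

Handle the two conditions separately and then intersect. One (4 states) tracks whether and how much of `aaa` has been seen; the other (5 states) tracks how much of the suffix `bbab` has currently been matched. Each combined state is a pair, one component from each; accept when both components accept. Minimizing collapses redundant product states.
8 states suffice.
        a   b  
>  s0   s1  s0 
   s1   s2  s0 
   s2   s3  s0 
   s3   s3  s4 
   s4   s3  s5 
   s5   s6  s5 
   s6   s3  s7 
 * s7   s3  s5 
(> = start, * = accepting)

start=s0 accept=s7 s0-a->s1 s0-b->s0 s1-a->s2 s1-b->s0 s2-a->s3 s2-b->s0 s3-a->s3 s3-b->s4 s4-a->s3 s4-b->s5 s5-a->s6 s5-b->s5 s6-a->s3 s6-b->s7 s7-a->s3 s7-b->s5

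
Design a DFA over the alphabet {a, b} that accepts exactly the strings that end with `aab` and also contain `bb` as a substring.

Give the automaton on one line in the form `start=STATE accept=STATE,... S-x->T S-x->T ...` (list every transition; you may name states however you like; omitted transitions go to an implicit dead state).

start=q0 accept=q8 q0-a->q1 q0-b->q2 q1-a->q3 q1-b->q2 q2-a->q1 q2-b->q4 q3-a->q3 q3-b->q5 q4-a->q6 q4-b->q4 q5-a->q1 q5-b->q4 q6-a->q7 q6-b->q4 q7-a->q7 q7-b->q8 q8-a->q6 q8-b->q4

Run two small machines in parallel and take their product. One (4 states) tracks how much of the suffix `aab` has currently been matched; the other (3 states) tracks whether and how much of `bb` has been seen. Each combined state is a pair, one component from each; accept when both components accept.
A 9-state machine:
        a   b  
>  q0   q1  q2 
   q1   q3  q2 
   q2   q1  q4 
   q3   q3  q5 
   q4   q6  q4 
   q5   q1  q4 
   q6   q7  q4 
   q7   q7  q8 
 * q8   q6  q4 
(> = start, * = accepting)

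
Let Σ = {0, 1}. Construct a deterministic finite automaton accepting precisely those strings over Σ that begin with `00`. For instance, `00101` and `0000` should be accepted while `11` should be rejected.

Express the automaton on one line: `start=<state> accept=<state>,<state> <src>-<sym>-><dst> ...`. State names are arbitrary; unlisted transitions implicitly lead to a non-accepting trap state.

start=A accept=C A-0->B A-1->D B-0->C B-1->D C-0->C C-1->C D-0->D D-1->D

Walk along `00` while the input agrees: from A take `0` to B, and so on. Any deviation drops to the rejecting sink D. Once C is reached the prefix is confirmed and every continuation is accepted.
4 states suffice.
       0  1 
>  A   B  D 
   B   C  D 
 * C   C  C 
   D   D  D 
(> = start, * = accepting)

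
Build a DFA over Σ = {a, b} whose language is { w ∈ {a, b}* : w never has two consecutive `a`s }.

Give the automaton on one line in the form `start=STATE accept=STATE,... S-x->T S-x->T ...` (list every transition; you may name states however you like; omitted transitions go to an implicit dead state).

start=q0 accept=q0,q1 q0-a->q1 q0-b->q0 q1-a->q2 q1-b->q0 q2-a->q2 q2-b->q2

Track partial matches of the forbidden pattern `aa`. State q2 is a dead state reached once `aa` has occurred; every other state accepts. q0 means no part of `aa` is currently matched.
3 states suffice.
        a   b  
>* q0   q1  q0 
 * q1   q2  q0 
   q2   q2  q2 
(> = start, * = accepting)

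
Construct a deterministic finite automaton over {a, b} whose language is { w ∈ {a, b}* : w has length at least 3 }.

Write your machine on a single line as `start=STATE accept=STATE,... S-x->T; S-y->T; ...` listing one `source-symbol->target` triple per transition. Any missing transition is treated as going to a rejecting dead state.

We only need to distinguish lengths 0, 1, …, 3, and '>3'. Chain q0 → q1 → q2 → q3 → q4 on every symbol, with q4 looping. Accepting states: {q3, q4}.
With 5 states:
        a   b  
>  q0   q1  q1 
   q1   q2  q2 
   q2   q3  q3 
 * q3   q4  q4 
 * q4   q4  q4 
(> = start, * = accepting)

start=q0; accept=q3,q4; q0-a->q1; q0-b->q1; q1-a->q2; q1-b->q2; q2-a->q3; q2-b->q3; q3-a->q4; q3-b->q4; q4-a->q4; q4-b->q4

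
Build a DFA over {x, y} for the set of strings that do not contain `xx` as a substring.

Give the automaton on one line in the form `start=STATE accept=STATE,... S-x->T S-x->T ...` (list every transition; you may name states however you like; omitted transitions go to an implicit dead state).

start=q0 accept=q0,q1 q0-x->q1 q0-y->q0 q1-x->q2 q1-y->q0 q2-x->q2 q2-y->q2

This is the complement of 'contains `xx`'. Use the same substring-matching states — q0 through q2 holding how much of `xx` has just been matched — but flip the accepting set: everything except the trap q2 accepts.
With 3 states:
        x   y  
>* q0   q1  q0 
 * q1   q2  q0 
   q2   q2  q2 
(> = start, * = accepting)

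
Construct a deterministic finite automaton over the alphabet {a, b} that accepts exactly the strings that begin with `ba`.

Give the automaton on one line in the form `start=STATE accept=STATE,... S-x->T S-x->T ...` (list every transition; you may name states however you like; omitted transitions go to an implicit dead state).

start=q0 accept=q2 q0-a->q3 q0-b->q1 q1-a->q2 q1-b->q3 q2-a->q2 q2-b->q2 q3-a->q3 q3-b->q3

Walk along `ba` while the input agrees: from q0 take `b` to q1, and so on. Any deviation drops to the rejecting sink q3. Once q2 is reached the prefix is confirmed and every continuation is accepted.
        a   b  
>  q0   q3  q1 
   q1   q2  q3 
 * q2   q2  q2 
   q3   q3  q3 
(> = start, * = accepting)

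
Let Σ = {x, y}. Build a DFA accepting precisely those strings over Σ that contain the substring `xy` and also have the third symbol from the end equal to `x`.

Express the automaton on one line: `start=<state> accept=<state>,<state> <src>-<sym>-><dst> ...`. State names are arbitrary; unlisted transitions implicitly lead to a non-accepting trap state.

start=S0 accept=S4,S5,S6,S10 S0-x->S1 S0-y->S0 S1-x->S2 S1-y->S3 S2-x->S2 S2-y->S4 S3-x->S5 S3-y->S6 S4-x->S5 S4-y->S6 S5-x->S7 S5-y->S3 S6-x->S8 S6-y->S9 S7-x->S10 S7-y->S4 S8-x->S7 S8-y->S3 S9-x->S8 S9-y->S9 S10-x->S10 S10-y->S4

Run two small machines in parallel and take their product. One (3 states) tracks whether and how much of `xy` has been seen; the other (15 states) tracks the last 3 symbols read. Each combined state is a pair, one component from each; accept when both components accept. Equivalent product states are then merged.
With 11 states:
          x    y  
>  S0     S1   S0 
   S1     S2   S3 
   S2     S2   S4 
   S3     S5   S6 
 * S4     S5   S6 
 * S5     S7   S3 
 * S6     S8   S9 
   S7    S10   S4 
   S8     S7   S3 
   S9     S8   S9 
 * S10   S10   S4 
(> = start, * = accepting)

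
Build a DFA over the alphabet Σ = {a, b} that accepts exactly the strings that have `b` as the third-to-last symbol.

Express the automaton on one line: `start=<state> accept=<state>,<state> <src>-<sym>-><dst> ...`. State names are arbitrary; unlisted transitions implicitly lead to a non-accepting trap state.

start=q0 accept=q11,q12,q13,q14 q0-a->q1 q0-b->q2 q1-a->q3 q1-b->q4 q2-a->q5 q2-b->q6 q3-a->q7 q3-b->q8 q4-a->q9 q4-b->q10 q5-a->q11 q5-b->q12 q6-a->q13 q6-b->q14 q7-a->q7 q7-b->q8 q8-a->q9 q8-b->q10 q9-a->q11 q9-b->q12 q10-a->q13 q10-b->q14 q11-a->q7 q11-b->q8 q12-a->q9 q12-b->q10 q13-a->q11 q13-b->q12 q14-a->q13 q14-b->q14

A DFA must remember the last 3 symbols (since which symbol is third-to-last isn't known until the input ends). Use one state per possible window of the last ≤3 symbols; accept from those whose window starts with `b`.
With 15 states:
          a    b  
>  q0     q1   q2 
   q1     q3   q4 
   q2     q5   q6 
   q3     q7   q8 
   q4     q9  q10 
   q5    q11  q12 
   q6    q13  q14 
   q7     q7   q8 
   q8     q9  q10 
   q9    q11  q12 
   q10   q13  q14 
 * q11    q7   q8 
 * q12    q9  q10 
 * q13   q11  q12 
 * q14   q13  q14 
(> = start, * = accepting)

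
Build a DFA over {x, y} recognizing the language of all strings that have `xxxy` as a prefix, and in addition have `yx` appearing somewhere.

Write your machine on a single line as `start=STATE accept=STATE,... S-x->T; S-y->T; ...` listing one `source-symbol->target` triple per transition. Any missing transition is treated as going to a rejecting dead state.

start=q0; accept=q8; q0-x->q1; q0-y->q2; q1-x->q3; q1-y->q2; q2-x->q4; q2-y->q2; q3-x->q5; q3-y->q2; q4-x->q4; q4-y->q4; q5-x->q6; q5-y->q7; q6-x->q6; q6-y->q2; q7-x->q8; q7-y->q7; q8-x->q8; q8-y->q8

Run two small machines in parallel and take their product. One (6 states) tracks whether the input so far still matches the prefix `xxxy`; the other (3 states) tracks whether and how much of `yx` has been seen. Each combined state is a pair, one component from each; accept when both components accept.
With 9 states:
        x   y  
>  q0   q1  q2 
   q1   q3  q2 
   q2   q4  q2 
   q3   q5  q2 
   q4   q4  q4 
   q5   q6  q7 
   q6   q6  q2 
   q7   q8  q7 
 * q8   q8  q8 
(> = start, * = accepting)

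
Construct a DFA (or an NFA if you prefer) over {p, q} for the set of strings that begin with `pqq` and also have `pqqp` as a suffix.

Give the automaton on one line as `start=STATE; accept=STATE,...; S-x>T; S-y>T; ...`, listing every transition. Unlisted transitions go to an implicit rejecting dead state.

start=S0; accept=S5; S0-p>S1; S0-q>S2; S1-p>S2; S1-q>S3; S2-p>S2; S2-q>S2; S3-p>S2; S3-q>S4; S4-p>S5; S4-q>S6; S5-p>S7; S5-q>S8; S6-p>S7; S6-q>S6; S7-p>S7; S7-q>S8; S8-p>S7; S8-q>S4

Build one automaton per condition and run them in lockstep. The first has 5 states tracking whether the input so far still matches the prefix `pqq`; the second has 5 states tracking how much of the suffix `pqqp` has currently been matched. A product state is a pair (one from each), accepting exactly when both do. Equivalent product states are then merged.
With 9 states:
        p   q  
>  S0   S1  S2 
   S1   S2  S3 
   S2   S2  S2 
   S3   S2  S4 
   S4   S5  S6 
 * S5   S7  S8 
   S6   S7  S6 
   S7   S7  S8 
   S8   S7  S4 
(> = start, * = accepting)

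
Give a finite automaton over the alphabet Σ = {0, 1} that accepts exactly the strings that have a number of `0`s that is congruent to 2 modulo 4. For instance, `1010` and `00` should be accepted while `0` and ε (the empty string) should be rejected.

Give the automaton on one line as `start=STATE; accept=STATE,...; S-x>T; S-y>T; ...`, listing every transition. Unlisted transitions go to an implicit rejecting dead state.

start=A; accept=C; A-0>B; A-1>A; B-0>C; B-1>B; C-0>D; C-1>C; D-0>A; D-1>D

The only thing that matters is how many `0`s have appeared, reduced mod 4. Use one state per residue: A for 0, …, D for 3. Reading `0` moves to the next residue; anything else stays put. C is accepting.
A 4-state machine:
       0  1 
>  A   B  A 
   B   C  B 
 * C   D  C 
   D   A  D 
(> = start, * = accepting)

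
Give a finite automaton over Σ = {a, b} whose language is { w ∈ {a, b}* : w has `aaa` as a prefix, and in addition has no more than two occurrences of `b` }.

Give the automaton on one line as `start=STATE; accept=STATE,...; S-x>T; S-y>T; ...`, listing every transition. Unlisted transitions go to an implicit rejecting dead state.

start=q0; accept=q4,q5,q6; q0-a>q1; q0-b>q2; q1-a>q3; q1-b>q2; q2-a>q2; q2-b>q2; q3-a>q4; q3-b>q2; q4-a>q4; q4-b>q5; q5-a>q5; q5-b>q6; q6-a>q6; q6-b>q2

Handle the two conditions separately and then intersect. One (5 states) tracks whether the input so far still matches the prefix `aaa`; the other (4 states) tracks the count of `b`s, saturating at 3. Each combined state is a pair, one component from each; accept when both components accept. Equivalent product states are then merged.
With 7 states:
        a   b  
>  q0   q1  q2 
   q1   q3  q2 
   q2   q2  q2 
   q3   q4  q2 
 * q4   q4  q5 
 * q5   q5  q6 
 * q6   q6  q2 
(> = start, * = accepting)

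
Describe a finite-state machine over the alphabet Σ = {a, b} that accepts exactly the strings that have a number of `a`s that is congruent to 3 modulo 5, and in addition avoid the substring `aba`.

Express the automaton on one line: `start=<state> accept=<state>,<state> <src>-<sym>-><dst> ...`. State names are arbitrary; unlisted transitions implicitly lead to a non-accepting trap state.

Run two small machines in parallel and take their product. The first has 5 states tracking the count of `a`s modulo 5; the second has 4 states tracking partial matches of the forbidden pattern `aba`. A product state is a pair (one from each), accepting exactly when both do.
          a    b  
>  q0     q1   q0 
   q1     q2   q3 
   q2     q4   q5 
   q3     q6   q7 
 * q4     q8   q9 
   q5    q10  q11 
   q6    q10   q6 
   q7     q2   q7 
   q8    q12  q13 
 * q9    q14  q15 
   q10   q14  q10 
   q11    q4  q11 
   q12    q1  q16 
   q13   q17  q18 
   q14   q17  q14 
 * q15    q8  q15 
   q16   q19   q0 
   q17   q19  q17 
   q18   q12  q18 
   q19    q6  q19 
(> = start, * = accepting)

start=q0 accept=q4,q9,q15 q0-a->q1 q0-b->q0 q1-a->q2 q1-b->q3 q2-a->q4 q2-b->q5 q3-a->q6 q3-b->q7 q4-a->q8 q4-b->q9 q5-a->q10 q5-b->q11 q6-a->q10 q6-b->q6 q7-a->q2 q7-b->q7 q8-a->q12 q8-b->q13 q9-a->q14 q9-b->q15 q10-a->q14 q10-b->q10 q11-a->q4 q11-b->q11 q12-a->q1 q12-b->q16 q13-a->q17 q13-b->q18 q14-a->q17 q14-b->q14 q15-a->q8 q15-b->q15 q16-a->q19 q16-b->q0 q17-a->q19 q17-b->q17 q18-a->q12 q18-b->q18 q19-a->q6 q19-b->q19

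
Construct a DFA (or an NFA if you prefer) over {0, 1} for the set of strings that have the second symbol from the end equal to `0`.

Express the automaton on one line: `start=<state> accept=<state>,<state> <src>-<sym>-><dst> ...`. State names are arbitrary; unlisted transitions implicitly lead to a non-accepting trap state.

A DFA must remember the last 2 symbols (since which symbol is second-to-last isn't known until the input ends). Use one state per possible window of the last ≤2 symbols; accept from those whose window starts with `0`.
        0   1  
>  S0   S1  S2 
   S1   S3  S4 
   S2   S5  S6 
 * S3   S3  S4 
 * S4   S5  S6 
   S5   S3  S4 
   S6   S5  S6 
(> = start, * = accepting)

start=S0 accept=S3,S4 S0-0->S1 S0-1->S2 S1-0->S3 S1-1->S4 S2-0->S5 S2-1->S6 S3-0->S3 S3-1->S4 S4-0->S5 S4-1->S6 S5-0->S3 S5-1->S4 S6-0->S5 S6-1->S6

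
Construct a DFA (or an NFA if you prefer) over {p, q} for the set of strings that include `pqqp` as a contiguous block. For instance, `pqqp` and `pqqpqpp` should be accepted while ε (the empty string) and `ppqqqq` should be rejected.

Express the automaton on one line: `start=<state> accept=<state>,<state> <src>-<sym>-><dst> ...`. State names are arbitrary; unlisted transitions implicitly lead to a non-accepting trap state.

start=s0 accept=s4 s0-p->s1 s0-q->s0 s1-p->s1 s1-q->s2 s2-p->s1 s2-q->s3 s3-p->s4 s3-q->s0 s4-p->s4 s4-q->s4

Track how much of `pqqp` has been matched so far: state s0 is no progress, s4 is the absorbing accept state reached once `pqqp` has occurred. Intermediate states record partial matches; on a mismatch, fall back to the longest reusable overlap.
5 states suffice.
        p   q  
>  s0   s1  s0 
   s1   s1  s2 
   s2   s1  s3 
   s3   s4  s0 
 * s4   s4  s4 
(> = start, * = accepting)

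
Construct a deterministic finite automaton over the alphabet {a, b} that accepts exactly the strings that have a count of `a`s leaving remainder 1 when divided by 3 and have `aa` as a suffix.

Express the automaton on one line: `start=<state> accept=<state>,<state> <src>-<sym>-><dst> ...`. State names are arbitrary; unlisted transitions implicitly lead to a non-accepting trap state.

start=q0 accept=q4 q0-a->q1 q0-b->q0 q1-a->q2 q1-b->q1 q2-a->q3 q2-b->q2 q3-a->q4 q3-b->q0 q4-a->q2 q4-b->q1

Build one automaton per condition and run them in lockstep. The first has 3 states tracking the count of `a`s modulo 3; the second has 3 states tracking how much of the suffix `aa` has currently been matched. A product state is a pair (one from each), accepting exactly when both do. Equivalent product states are then merged.
A 5-state machine:
        a   b  
>  q0   q1  q0 
   q1   q2  q1 
   q2   q3  q2 
   q3   q4  q0 
 * q4   q2  q1 
(> = start, * = accepting)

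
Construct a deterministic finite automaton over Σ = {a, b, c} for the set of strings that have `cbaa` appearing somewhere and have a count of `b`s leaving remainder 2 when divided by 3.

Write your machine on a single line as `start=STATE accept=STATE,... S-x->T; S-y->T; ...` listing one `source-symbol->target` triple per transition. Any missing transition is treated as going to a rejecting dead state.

start=q0; accept=q13; q0-a->q0; q0-b->q1; q0-c->q2; q1-a->q1; q1-b->q3; q1-c->q4; q2-a->q0; q2-b->q5; q2-c->q2; q3-a->q3; q3-b->q0; q3-c->q6; q4-a->q1; q4-b->q7; q4-c->q4; q5-a->q8; q5-b->q3; q5-c->q4; q6-a->q3; q6-b->q9; q6-c->q6; q7-a->q10; q7-b->q0; q7-c->q6; q8-a->q11; q8-b->q3; q8-c->q4; q9-a->q12; q9-b->q1; q9-c->q2; q10-a->q13; q10-b->q0; q10-c->q6; q11-a->q11; q11-b->q13; q11-c->q11; q12-a->q14; q12-b->q1; q12-c->q2; q13-a->q13; q13-b->q14; q13-c->q13; q14-a->q14; q14-b->q11; q14-c->q14

Run two small machines in parallel and take their product. The first has 5 states tracking whether and how much of `cbaa` has been seen; the second has 3 states tracking the count of `b`s modulo 3. A product state is a pair (one from each), accepting exactly when both do.
15 states suffice.
          a    b    c  
>  q0     q0   q1   q2 
   q1     q1   q3   q4 
   q2     q0   q5   q2 
   q3     q3   q0   q6 
   q4     q1   q7   q4 
   q5     q8   q3   q4 
   q6     q3   q9   q6 
   q7    q10   q0   q6 
   q8    q11   q3   q4 
   q9    q12   q1   q2 
   q10   q13   q0   q6 
   q11   q11  q13  q11 
   q12   q14   q1   q2 
 * q13   q13  q14  q13 
   q14   q14  q11  q14 
(> = start, * = accepting)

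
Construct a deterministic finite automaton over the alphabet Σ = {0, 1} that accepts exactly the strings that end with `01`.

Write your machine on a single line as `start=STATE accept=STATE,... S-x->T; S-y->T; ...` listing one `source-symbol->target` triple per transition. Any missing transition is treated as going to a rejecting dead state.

start=q0; accept=q2; q0-0->q1; q0-1->q0; q1-0->q1; q1-1->q2; q2-0->q1; q2-1->q0

Let each state record the length of the longest suffix of the input read so far that is also a prefix of `01`. q1 means the last symbol is `0`; q2 means the last 2 symbols are `01`. Accept only at q2, where the string currently ends in `01`.
3 states suffice.
        0   1  
>  q0   q1  q0 
   q1   q1  q2 
 * q2   q1  q0 
(> = start, * = accepting)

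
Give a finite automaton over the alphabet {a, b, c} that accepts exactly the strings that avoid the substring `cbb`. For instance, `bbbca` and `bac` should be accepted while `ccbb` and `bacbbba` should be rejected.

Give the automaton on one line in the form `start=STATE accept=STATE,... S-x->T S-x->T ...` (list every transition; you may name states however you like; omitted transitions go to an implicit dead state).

Track partial matches of the forbidden pattern `cbb`. State S3 is a dead state reached once `cbb` has occurred; every other state accepts. S0 means no part of `cbb` is currently matched.
4 states suffice.
        a   b   c  
>* S0   S0  S0  S1 
 * S1   S0  S2  S1 
 * S2   S0  S3  S1 
   S3   S3  S3  S3 
(> = start, * = accepting)

start=S0 accept=S0,S1,S2 S0-a->S0 S0-b->S0 S0-c->S1 S1-a->S0 S1-b->S2 S1-c->S1 S2-a->S0 S2-b->S3 S2-c->S1 S3-a->S3 S3-b->S3 S3-c->S3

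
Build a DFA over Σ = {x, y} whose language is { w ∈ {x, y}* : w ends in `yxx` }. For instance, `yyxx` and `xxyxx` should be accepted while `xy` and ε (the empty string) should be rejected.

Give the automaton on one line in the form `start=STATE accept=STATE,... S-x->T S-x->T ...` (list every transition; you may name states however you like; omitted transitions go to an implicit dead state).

start=q0 accept=q3 q0-x->q0 q0-y->q1 q1-x->q2 q1-y->q1 q2-x->q3 q2-y->q1 q3-x->q0 q3-y->q1

Remember how much of `yxx` the current input suffix matches. State q0 means no match yet; q1 means the last symbol is `y`; q2 means the last 2 symbols are `yx`; q3 means the last 3 symbols are `yxx`. Only q3 accepts. On a mismatch, fall back to the longest proper suffix that is still a prefix of `yxx`.
        x   y  
>  q0   q0  q1 
   q1   q2  q1 
   q2   q3  q1 
 * q3   q0  q1 
(> = start, * = accepting)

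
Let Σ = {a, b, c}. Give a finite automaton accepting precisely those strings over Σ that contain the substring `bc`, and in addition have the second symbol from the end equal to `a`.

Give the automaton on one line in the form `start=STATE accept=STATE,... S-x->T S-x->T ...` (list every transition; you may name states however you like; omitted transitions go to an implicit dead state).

start=s0 accept=s16,s17,s18 s0-a->s1 s0-b->s2 s0-c->s3 s1-a->s4 s1-b->s5 s1-c->s6 s2-a->s7 s2-b->s8 s2-c->s9 s3-a->s10 s3-b->s11 s3-c->s12 s4-a->s4 s4-b->s5 s4-c->s6 s5-a->s7 s5-b->s8 s5-c->s9 s6-a->s10 s6-b->s11 s6-c->s12 s7-a->s4 s7-b->s5 s7-c->s6 s8-a->s7 s8-b->s8 s8-c->s9 s9-a->s13 s9-b->s14 s9-c->s15 s10-a->s4 s10-b->s5 s10-c->s6 s11-a->s7 s11-b->s8 s11-c->s9 s12-a->s10 s12-b->s11 s12-c->s12 s13-a->s16 s13-b->s17 s13-c->s18 s14-a->s19 s14-b->s20 s14-c->s9 s15-a->s13 s15-b->s14 s15-c->s15 s16-a->s16 s16-b->s17 s16-c->s18 s17-a->s19 s17-b->s20 s17-c->s9 s18-a->s13 s18-b->s14 s18-c->s15 s19-a->s16 s19-b->s17 s19-c->s18 s20-a->s19 s20-b->s20 s20-c->s9

Build one automaton per condition and run them in lockstep. The first has 3 states tracking whether and how much of `bc` has been seen; the second has 13 states tracking the last 2 symbols read. A product state is a pair (one from each), accepting exactly when both do.
With 21 states:
          a    b    c  
>  s0     s1   s2   s3 
   s1     s4   s5   s6 
   s2     s7   s8   s9 
   s3    s10  s11  s12 
   s4     s4   s5   s6 
   s5     s7   s8   s9 
   s6    s10  s11  s12 
   s7     s4   s5   s6 
   s8     s7   s8   s9 
   s9    s13  s14  s15 
   s10    s4   s5   s6 
   s11    s7   s8   s9 
   s12   s10  s11  s12 
   s13   s16  s17  s18 
   s14   s19  s20   s9 
   s15   s13  s14  s15 
 * s16   s16  s17  s18 
 * s17   s19  s20   s9 
 * s18   s13  s14  s15 
   s19   s16  s17  s18 
   s20   s19  s20   s9 
(> = start, * = accepting)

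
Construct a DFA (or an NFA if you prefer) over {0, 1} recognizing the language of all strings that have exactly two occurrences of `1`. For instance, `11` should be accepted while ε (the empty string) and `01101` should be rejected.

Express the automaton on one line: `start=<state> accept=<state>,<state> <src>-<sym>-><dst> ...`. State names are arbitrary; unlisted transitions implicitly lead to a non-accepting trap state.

start=A accept=C A-0->A A-1->B B-0->B B-1->C C-0->C C-1->D D-0->D D-1->D

Only the number of `1`s matters, and only up to 3. Make a chain A → B → C → D advanced by each `1` (with D absorbing); every other symbol self-loops. The accepting set is {C}.
       0  1 
>  A   A  B 
   B   B  C 
 * C   C  D 
   D   D  D 
(> = start, * = accepting)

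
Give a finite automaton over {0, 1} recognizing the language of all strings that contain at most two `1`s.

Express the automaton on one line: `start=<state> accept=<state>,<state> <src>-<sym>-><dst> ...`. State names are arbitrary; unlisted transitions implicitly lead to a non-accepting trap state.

Count `1`s, saturating at 3: states S0 through S2 mean 0 through 2 `1`s seen; S3 means more than 2. Each `1` increments (capped at S3); other symbols loop. Accept from {S0, S1, S2}.
4 states suffice.
        0   1  
>* S0   S0  S1 
 * S1   S1  S2 
 * S2   S2  S3 
   S3   S3  S3 
(> = start, * = accepting)

start=S0 accept=S0,S1,S2 S0-0->S0 S0-1->S1 S1-0->S1 S1-1->S2 S2-0->S2 S2-1->S3 S3-0->S3 S3-1->S3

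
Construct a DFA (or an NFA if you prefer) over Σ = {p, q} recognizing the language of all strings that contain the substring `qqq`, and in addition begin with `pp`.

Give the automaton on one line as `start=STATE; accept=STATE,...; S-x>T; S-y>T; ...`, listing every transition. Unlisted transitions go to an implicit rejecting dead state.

Handle the two conditions separately and then intersect. One (4 states) tracks whether and how much of `qqq` has been seen; the other (4 states) tracks whether the input so far still matches the prefix `pp`. Each combined state is a pair, one component from each; accept when both components accept. After merging equivalent states the machine shrinks.
       p  q 
>  A   B  C 
   B   D  C 
   C   C  C 
   D   D  E 
   E   D  F 
   F   D  G 
 * G   G  G 
(> = start, * = accepting)

start=A; accept=G; A-p>B; A-q>C; B-p>D; B-q>C; C-p>C; C-q>C; D-p>D; D-q>E; E-p>D; E-q>F; F-p>D; F-q>G; G-p>G; G-q>G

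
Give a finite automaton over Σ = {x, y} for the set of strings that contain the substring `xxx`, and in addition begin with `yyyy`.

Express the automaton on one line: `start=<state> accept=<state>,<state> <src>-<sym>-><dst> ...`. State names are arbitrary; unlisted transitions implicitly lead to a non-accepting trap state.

Build one automaton per condition and run them in lockstep. One (4 states) tracks whether and how much of `xxx` has been seen; the other (6 states) tracks whether the input so far still matches the prefix `yyyy`. Each combined state is a pair, one component from each; accept when both components accept.
A 12-state machine:
       x  y 
>  A   B  C 
   B   D  E 
   C   B  F 
   D   G  E 
   E   B  E 
   F   B  H 
   G   G  G 
   H   B  I 
   I   J  I 
   J   K  I 
   K   L  I 
 * L   L  L 
(> = start, * = accepting)

start=A accept=L A-x->B A-y->C B-x->D B-y->E C-x->B C-y->F D-x->G D-y->E E-x->B E-y->E F-x->B F-y->H G-x->G G-y->G H-x->B H-y->I I-x->J I-y->I J-x->K J-y->I K-x->L K-y->I L-x->L L-y->L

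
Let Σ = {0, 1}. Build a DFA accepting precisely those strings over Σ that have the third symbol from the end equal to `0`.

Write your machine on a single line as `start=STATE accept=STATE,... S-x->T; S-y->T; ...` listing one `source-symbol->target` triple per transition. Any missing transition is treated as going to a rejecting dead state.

start=A; accept=H,I,J,K; A-0->B; A-1->C; B-0->D; B-1->E; C-0->F; C-1->G; D-0->H; D-1->I; E-0->J; E-1->K; F-0->L; F-1->M; G-0->N; G-1->O; H-0->H; H-1->I; I-0->J; I-1->K; J-0->L; J-1->M; K-0->N; K-1->O; L-0->H; L-1->I; M-0->J; M-1->K; N-0->L; N-1->M; O-0->N; O-1->O

Because acceptance depends on a position counted from the end, the machine has to buffer the most recent 3 symbols. Make each state the string of the last up-to-3 symbols read; on input `x` shift the window left and append `x`. Accept when the buffered window has length 3 and begins with `0`.
       0  1 
>  A   B  C 
   B   D  E 
   C   F  G 
   D   H  I 
   E   J  K 
   F   L  M 
   G   N  O 
 * H   H  I 
 * I   J  K 
 * J   L  M 
 * K   N  O 
   L   H  I 
   M   J  K 
   N   L  M 
   O   N  O 
(> = start, * = accepting)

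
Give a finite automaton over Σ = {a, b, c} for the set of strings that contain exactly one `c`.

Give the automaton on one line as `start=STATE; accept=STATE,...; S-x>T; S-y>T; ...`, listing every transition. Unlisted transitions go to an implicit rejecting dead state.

start=q0; accept=q1; q0-a>q0; q0-b>q0; q0-c>q1; q1-a>q1; q1-b>q1; q1-c>q2; q2-a>q2; q2-b>q2; q2-c>q2

Only the number of `c`s matters, and only up to 2. Make a chain q0 → q1 → q2 advanced by each `c` (with q2 absorbing); every other symbol self-loops. The accepting set is {q1}.
        a   b   c  
>  q0   q0  q0  q1 
 * q1   q1  q1  q2 
   q2   q2  q2  q2 
(> = start, * = accepting)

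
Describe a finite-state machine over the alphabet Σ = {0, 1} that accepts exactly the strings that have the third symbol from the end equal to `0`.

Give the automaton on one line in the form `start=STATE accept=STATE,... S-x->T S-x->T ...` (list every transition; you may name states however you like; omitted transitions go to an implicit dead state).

start=s0 accept=s7,s8,s9,s10 s0-0->s1 s0-1->s2 s1-0->s3 s1-1->s4 s2-0->s5 s2-1->s6 s3-0->s7 s3-1->s8 s4-0->s9 s4-1->s10 s5-0->s11 s5-1->s12 s6-0->s13 s6-1->s14 s7-0->s7 s7-1->s8 s8-0->s9 s8-1->s10 s9-0->s11 s9-1->s12 s10-0->s13 s10-1->s14 s11-0->s7 s11-1->s8 s12-0->s9 s12-1->s10 s13-0->s11 s13-1->s12 s14-0->s13 s14-1->s14

Because acceptance depends on a position counted from the end, the machine has to buffer the most recent 3 symbols. Make each state the string of the last up-to-3 symbols read; on input `x` shift the window left and append `x`. Accept when the buffered window has length 3 and begins with `0`.
          0    1  
>  s0     s1   s2 
   s1     s3   s4 
   s2     s5   s6 
   s3     s7   s8 
   s4     s9  s10 
   s5    s11  s12 
   s6    s13  s14 
 * s7     s7   s8 
 * s8     s9  s10 
 * s9    s11  s12 
 * s10   s13  s14 
   s11    s7   s8 
   s12    s9  s10 
   s13   s11  s12 
   s14   s13  s14 
(> = start, * = accepting)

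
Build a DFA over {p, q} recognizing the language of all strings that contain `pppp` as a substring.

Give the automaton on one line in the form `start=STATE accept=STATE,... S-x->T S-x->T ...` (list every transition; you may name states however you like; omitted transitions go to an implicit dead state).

Track how much of `pppp` has been matched so far: state s0 is no progress, s4 is the absorbing accept state reached once `pppp` has occurred. Intermediate states record partial matches; on a mismatch, fall back to the longest reusable overlap.
5 states suffice.
        p   q  
>  s0   s1  s0 
   s1   s2  s0 
   s2   s3  s0 
   s3   s4  s0 
 * s4   s4  s4 
(> = start, * = accepting)

start=s0 accept=s4 s0-p->s1 s0-q->s0 s1-p->s2 s1-q->s0 s2-p->s3 s2-q->s0 s3-p->s4 s3-q->s0 s4-p->s4 s4-q->s4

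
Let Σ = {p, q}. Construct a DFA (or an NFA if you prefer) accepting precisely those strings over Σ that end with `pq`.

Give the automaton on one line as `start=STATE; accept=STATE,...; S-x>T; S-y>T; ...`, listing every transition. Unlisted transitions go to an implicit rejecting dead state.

start=A; accept=C; A-p>B; A-q>A; B-p>B; B-q>C; C-p>B; C-q>A

Let each state record the length of the longest suffix of the input read so far that is also a prefix of `pq`. B means the last symbol is `p`; C means the last 2 symbols are `pq`. Accept only at C, where the string currently ends in `pq`.
3 states suffice.
       p  q 
>  A   B  A 
   B   B  C 
 * C   B  A 
(> = start, * = accepting)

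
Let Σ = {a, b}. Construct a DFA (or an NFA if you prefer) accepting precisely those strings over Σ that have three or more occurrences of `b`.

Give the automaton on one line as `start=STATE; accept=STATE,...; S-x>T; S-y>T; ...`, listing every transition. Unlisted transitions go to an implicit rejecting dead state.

start=q0; accept=q3,q4; q0-a>q0; q0-b>q1; q1-a>q1; q1-b>q2; q2-a>q2; q2-b>q3; q3-a>q3; q3-b>q4; q4-a>q4; q4-b>q4

Count `b`s, saturating at 4: states q0 through q3 mean 0 through 3 `b`s seen; q4 means more than 3. Each `b` increments (capped at q4); other symbols loop. Accept from {q3, q4}.
        a   b  
>  q0   q0  q1 
   q1   q1  q2 
   q2   q2  q3 
 * q3   q3  q4 
 * q4   q4  q4 
(> = start, * = accepting)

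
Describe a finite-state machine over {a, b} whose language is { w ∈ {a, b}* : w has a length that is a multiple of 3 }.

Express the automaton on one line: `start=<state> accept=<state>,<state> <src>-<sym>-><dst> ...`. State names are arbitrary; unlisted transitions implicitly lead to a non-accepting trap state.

start=s0 accept=s0 s0-a->s1 s0-b->s1 s1-a->s2 s1-b->s2 s2-a->s0 s2-b->s0

Count input length modulo 3: every symbol advances one step around the cycle s0 → s1 → s2 → s0. Accept at s0.
        a   b  
>* s0   s1  s1 
   s1   s2  s2 
   s2   s0  s0 
(> = start, * = accepting)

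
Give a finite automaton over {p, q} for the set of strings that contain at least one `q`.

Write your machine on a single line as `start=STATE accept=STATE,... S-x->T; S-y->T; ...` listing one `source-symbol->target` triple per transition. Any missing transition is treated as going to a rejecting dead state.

start=A; accept=B,C; A-p->A; A-q->B; B-p->B; B-q->C; C-p->C; C-q->C

Only the number of `q`s matters, and only up to 2. Make a chain A → B → C advanced by each `q` (with C absorbing); every other symbol self-loops. The accepting set is {B, C}.
3 states suffice.
       p  q 
>  A   A  B 
 * B   B  C 
 * C   C  C 
(> = start, * = accepting)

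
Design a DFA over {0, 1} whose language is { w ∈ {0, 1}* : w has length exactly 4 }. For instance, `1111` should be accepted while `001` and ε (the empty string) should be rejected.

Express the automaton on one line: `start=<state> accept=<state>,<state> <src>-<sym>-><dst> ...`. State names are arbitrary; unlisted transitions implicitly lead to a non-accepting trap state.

start=S0 accept=S4 S0-0->S1 S0-1->S1 S1-0->S2 S1-1->S2 S2-0->S3 S2-1->S3 S3-0->S4 S3-1->S4 S4-0->S5 S4-1->S5 S5-0->S5 S5-1->S5

Count input length up to 5: every symbol moves from S0 toward S5, which means 'more than 4' and absorbs. Accept from {S4}.
With 6 states:
        0   1  
>  S0   S1  S1 
   S1   S2  S2 
   S2   S3  S3 
   S3   S4  S4 
 * S4   S5  S5 
   S5   S5  S5 
(> = start, * = accepting)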